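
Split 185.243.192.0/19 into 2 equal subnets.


New prefix = 19 + 1 = 20
Each subnet has 4096 addresses
  185.243.192.0/20
  185.243.208.0/20
Subnets: 185.243.192.0/20, 185.243.208.0/20


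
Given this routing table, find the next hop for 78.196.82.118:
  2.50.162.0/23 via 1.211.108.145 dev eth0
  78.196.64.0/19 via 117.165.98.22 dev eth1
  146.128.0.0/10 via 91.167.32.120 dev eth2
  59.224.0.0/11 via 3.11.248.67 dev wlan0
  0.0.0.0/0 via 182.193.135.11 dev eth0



Longest prefix match for 78.196.82.118:
  /23 2.50.162.0: no
  /19 78.196.64.0: MATCH
  /10 146.128.0.0: no
  /11 59.224.0.0: no
  /0 0.0.0.0: MATCH
Selected: next-hop 117.165.98.22 via eth1 (matched /19)


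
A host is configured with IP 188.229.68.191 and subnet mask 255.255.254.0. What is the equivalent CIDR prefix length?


Binary: 11111111.11111111.11111110.00000000
Count leading 1s
Prefix: /23


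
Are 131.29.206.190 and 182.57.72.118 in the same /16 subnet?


Mask: 255.255.0.0
131.29.206.190 AND mask = 131.29.0.0
182.57.72.118 AND mask = 182.57.0.0
No, different subnets (131.29.0.0 vs 182.57.0.0)


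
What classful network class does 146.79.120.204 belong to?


First octet: 146
Binary: 10010010
10xxxxxx -> Class B (128-191)
Class B, default mask 255.255.0.0 (/16)


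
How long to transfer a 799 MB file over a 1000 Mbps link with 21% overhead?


Effective throughput = 1000 * (1 - 21/100) = 790 Mbps
File size in Mb = 799 * 8 = 6392 Mb
Time = 6392 / 790
Time = 8.0911 seconds


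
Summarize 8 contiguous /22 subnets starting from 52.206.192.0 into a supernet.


Original prefix: /22
Number of subnets: 8 = 2^3
New prefix = 22 - 3 = 19
Supernet: 52.206.192.0/19


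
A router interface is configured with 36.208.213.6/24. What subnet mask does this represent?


/24 means 24 network bits, 8 host bits
Binary: 11111111111111111111111100000000
Mask: 255.255.255.0


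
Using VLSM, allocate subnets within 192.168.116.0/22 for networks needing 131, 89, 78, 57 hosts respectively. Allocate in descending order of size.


131 hosts -> /24 (254 usable): 192.168.116.0/24
89 hosts -> /25 (126 usable): 192.168.117.0/25
78 hosts -> /25 (126 usable): 192.168.117.128/25
57 hosts -> /26 (62 usable): 192.168.118.0/26
Allocation: 192.168.116.0/24 (131 hosts, 254 usable); 192.168.117.0/25 (89 hosts, 126 usable); 192.168.117.128/25 (78 hosts, 126 usable); 192.168.118.0/26 (57 hosts, 62 usable)


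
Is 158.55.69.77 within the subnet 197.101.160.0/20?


Subnet network: 197.101.160.0
Test IP AND mask: 158.55.64.0
No, 158.55.69.77 is not in 197.101.160.0/20


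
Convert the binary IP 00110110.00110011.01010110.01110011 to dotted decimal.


00110110 = 54
00110011 = 51
01010110 = 86
01110011 = 115
IP: 54.51.86.115


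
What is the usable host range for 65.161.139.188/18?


Network: 65.161.128.0
Broadcast: 65.161.191.255
First usable = network + 1
Last usable = broadcast - 1
Range: 65.161.128.1 to 65.161.191.254


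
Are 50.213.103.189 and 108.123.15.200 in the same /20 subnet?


Mask: 255.255.240.0
50.213.103.189 AND mask = 50.213.96.0
108.123.15.200 AND mask = 108.123.0.0
No, different subnets (50.213.96.0 vs 108.123.0.0)


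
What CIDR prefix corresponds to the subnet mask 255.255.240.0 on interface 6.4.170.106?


Binary: 11111111.11111111.11110000.00000000
Count leading 1s
Prefix: /20


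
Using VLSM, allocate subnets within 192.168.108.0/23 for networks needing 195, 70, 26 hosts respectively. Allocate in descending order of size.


195 hosts -> /24 (254 usable): 192.168.108.0/24
70 hosts -> /25 (126 usable): 192.168.109.0/25
26 hosts -> /27 (30 usable): 192.168.109.128/27
Allocation: 192.168.108.0/24 (195 hosts, 254 usable); 192.168.109.0/25 (70 hosts, 126 usable); 192.168.109.128/27 (26 hosts, 30 usable)


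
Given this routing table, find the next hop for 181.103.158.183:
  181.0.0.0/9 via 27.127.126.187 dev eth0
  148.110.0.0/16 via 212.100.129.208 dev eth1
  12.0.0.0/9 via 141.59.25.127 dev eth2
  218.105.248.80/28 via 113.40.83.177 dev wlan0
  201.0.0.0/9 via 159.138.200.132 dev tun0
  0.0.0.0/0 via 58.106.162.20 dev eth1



Longest prefix match for 181.103.158.183:
  /9 181.0.0.0: MATCH
  /16 148.110.0.0: no
  /9 12.0.0.0: no
  /28 218.105.248.80: no
  /9 201.0.0.0: no
  /0 0.0.0.0: MATCH
Selected: next-hop 27.127.126.187 via eth0 (matched /9)


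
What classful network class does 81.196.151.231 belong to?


First octet: 81
Binary: 01010001
0xxxxxxx -> Class A (1-126)
Class A, default mask 255.0.0.0 (/8)


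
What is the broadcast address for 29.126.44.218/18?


Network: 29.126.0.0/18
Host bits = 14
Set all host bits to 1:
Broadcast: 29.126.63.255


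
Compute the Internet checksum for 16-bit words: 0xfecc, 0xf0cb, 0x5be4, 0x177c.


Sum all words (with carry folding):
+ 0xfecc = 0xfecc
+ 0xf0cb = 0xef98
+ 0x5be4 = 0x4b7d
+ 0x177c = 0x62f9
One's complement: ~0x62f9
Checksum = 0x9d06


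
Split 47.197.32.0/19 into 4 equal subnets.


New prefix = 19 + 2 = 21
Each subnet has 2048 addresses
  47.197.32.0/21
  47.197.40.0/21
  47.197.48.0/21
  47.197.56.0/21
Subnets: 47.197.32.0/21, 47.197.40.0/21, 47.197.48.0/21, 47.197.56.0/21


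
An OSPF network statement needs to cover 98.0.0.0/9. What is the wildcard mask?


Subnet mask: 255.128.0.0
Wildcard = 255.255.255.255 - subnet mask
255 - 255 = 0
255 - 128 = 127
255 - 0 = 255
255 - 0 = 255
Wildcard: 0.127.255.255


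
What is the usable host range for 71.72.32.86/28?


Network: 71.72.32.80
Broadcast: 71.72.32.95
First usable = network + 1
Last usable = broadcast - 1
Range: 71.72.32.81 to 71.72.32.94


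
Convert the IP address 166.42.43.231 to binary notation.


166 = 10100110
42 = 00101010
43 = 00101011
231 = 11100111
Binary: 10100110.00101010.00101011.11100111


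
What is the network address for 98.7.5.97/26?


IP:   01100010.00000111.00000101.01100001
Mask: 11111111.11111111.11111111.11000000
AND operation:
Net:  01100010.00000111.00000101.01000000
Network: 98.7.5.64/26


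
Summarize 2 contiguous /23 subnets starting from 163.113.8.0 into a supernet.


Original prefix: /23
Number of subnets: 2 = 2^1
New prefix = 23 - 1 = 22
Supernet: 163.113.8.0/22


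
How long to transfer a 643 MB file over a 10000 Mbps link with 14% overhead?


Effective throughput = 10000 * (1 - 14/100) = 8600 Mbps
File size in Mb = 643 * 8 = 5144 Mb
Time = 5144 / 8600
Time = 0.5981 seconds


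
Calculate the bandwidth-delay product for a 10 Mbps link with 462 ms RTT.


BDP = bandwidth * RTT
= 10 Mbps * 462 ms
= 10 * 1e6 * 462 / 1000 bits
= 4620000 bits
= 577500 bytes
= 563.9648 KB
BDP = 4620000 bits (577500 bytes)


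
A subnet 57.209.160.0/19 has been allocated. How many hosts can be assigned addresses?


Host bits = 32 - 19 = 13
Total addresses = 2^13 = 8192
Usable = total - 2 (network and broadcast)
Usable hosts: 8190


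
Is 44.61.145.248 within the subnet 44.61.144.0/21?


Subnet network: 44.61.144.0
Test IP AND mask: 44.61.144.0
Yes, 44.61.145.248 is in 44.61.144.0/21


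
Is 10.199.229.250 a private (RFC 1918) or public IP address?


RFC 1918 private ranges:
  10.0.0.0/8 (10.0.0.0 - 10.255.255.255)
  172.16.0.0/12 (172.16.0.0 - 172.31.255.255)
  192.168.0.0/16 (192.168.0.0 - 192.168.255.255)
Private (in 10.0.0.0/8)


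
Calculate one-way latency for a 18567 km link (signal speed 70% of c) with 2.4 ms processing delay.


Speed = 0.7 * 3e5 km/s = 210000 km/s
Propagation delay = 18567 / 210000 = 0.0884 s = 88.4143 ms
Processing delay = 2.4 ms
Total one-way latency = 90.8143 ms


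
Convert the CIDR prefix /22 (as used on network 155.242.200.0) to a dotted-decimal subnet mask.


/22 means 22 network bits, 10 host bits
Binary: 11111111111111111111110000000000
Mask: 255.255.252.0


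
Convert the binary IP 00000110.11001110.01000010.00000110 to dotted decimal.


00000110 = 6
11001110 = 206
01000010 = 66
00000110 = 6
IP: 6.206.66.6


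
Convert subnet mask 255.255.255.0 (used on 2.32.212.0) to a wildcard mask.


Subnet mask: 255.255.255.0
Wildcard = 255.255.255.255 - subnet mask
255 - 255 = 0
255 - 255 = 0
255 - 255 = 0
255 - 0 = 255
Wildcard: 0.0.0.255


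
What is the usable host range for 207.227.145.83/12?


Network: 207.224.0.0
Broadcast: 207.239.255.255
First usable = network + 1
Last usable = broadcast - 1
Range: 207.224.0.1 to 207.239.255.254


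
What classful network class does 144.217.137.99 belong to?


First octet: 144
Binary: 10010000
10xxxxxx -> Class B (128-191)
Class B, default mask 255.255.0.0 (/16)


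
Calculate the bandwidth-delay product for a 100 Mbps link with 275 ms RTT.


BDP = bandwidth * RTT
= 100 Mbps * 275 ms
= 100 * 1e6 * 275 / 1000 bits
= 27500000 bits
= 3437500 bytes
= 3356.9336 KB
BDP = 27500000 bits (3437500 bytes)


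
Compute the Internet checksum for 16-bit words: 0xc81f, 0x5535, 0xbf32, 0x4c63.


Sum all words (with carry folding):
+ 0xc81f = 0xc81f
+ 0x5535 = 0x1d55
+ 0xbf32 = 0xdc87
+ 0x4c63 = 0x28eb
One's complement: ~0x28eb
Checksum = 0xd714


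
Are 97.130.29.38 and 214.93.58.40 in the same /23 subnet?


Mask: 255.255.254.0
97.130.29.38 AND mask = 97.130.28.0
214.93.58.40 AND mask = 214.93.58.0
No, different subnets (97.130.28.0 vs 214.93.58.0)


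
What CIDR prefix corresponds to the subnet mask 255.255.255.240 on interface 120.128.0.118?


Binary: 11111111.11111111.11111111.11110000
Count leading 1s
Prefix: /28


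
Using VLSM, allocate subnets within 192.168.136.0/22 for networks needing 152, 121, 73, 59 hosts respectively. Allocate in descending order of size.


152 hosts -> /24 (254 usable): 192.168.136.0/24
121 hosts -> /25 (126 usable): 192.168.137.0/25
73 hosts -> /25 (126 usable): 192.168.137.128/25
59 hosts -> /26 (62 usable): 192.168.138.0/26
Allocation: 192.168.136.0/24 (152 hosts, 254 usable); 192.168.137.0/25 (121 hosts, 126 usable); 192.168.137.128/25 (73 hosts, 126 usable); 192.168.138.0/26 (59 hosts, 62 usable)


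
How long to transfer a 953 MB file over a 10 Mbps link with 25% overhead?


Effective throughput = 10 * (1 - 25/100) = 7.5 Mbps
File size in Mb = 953 * 8 = 7624 Mb
Time = 7624 / 7.5
Time = 1016.5333 seconds


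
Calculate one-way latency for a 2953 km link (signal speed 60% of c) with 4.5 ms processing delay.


Speed = 0.6 * 3e5 km/s = 180000 km/s
Propagation delay = 2953 / 180000 = 0.0164 s = 16.4056 ms
Processing delay = 4.5 ms
Total one-way latency = 20.9056 ms


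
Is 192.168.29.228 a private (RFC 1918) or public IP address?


RFC 1918 private ranges:
  10.0.0.0/8 (10.0.0.0 - 10.255.255.255)
  172.16.0.0/12 (172.16.0.0 - 172.31.255.255)
  192.168.0.0/16 (192.168.0.0 - 192.168.255.255)
Private (in 192.168.0.0/16)


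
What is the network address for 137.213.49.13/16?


IP:   10001001.11010101.00110001.00001101
Mask: 11111111.11111111.00000000.00000000
AND operation:
Net:  10001001.11010101.00000000.00000000
Network: 137.213.0.0/16


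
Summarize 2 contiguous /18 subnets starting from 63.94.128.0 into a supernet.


Original prefix: /18
Number of subnets: 2 = 2^1
New prefix = 18 - 1 = 17
Supernet: 63.94.128.0/17


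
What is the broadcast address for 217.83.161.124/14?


Network: 217.80.0.0/14
Host bits = 18
Set all host bits to 1:
Broadcast: 217.83.255.255


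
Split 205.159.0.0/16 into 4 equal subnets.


New prefix = 16 + 2 = 18
Each subnet has 16384 addresses
  205.159.0.0/18
  205.159.64.0/18
  205.159.128.0/18
  205.159.192.0/18
Subnets: 205.159.0.0/18, 205.159.64.0/18, 205.159.128.0/18, 205.159.192.0/18


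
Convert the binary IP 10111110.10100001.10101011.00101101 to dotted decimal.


10111110 = 190
10100001 = 161
10101011 = 171
00101101 = 45
IP: 190.161.171.45


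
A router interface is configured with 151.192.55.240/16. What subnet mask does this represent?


/16 means 16 network bits, 16 host bits
Binary: 11111111111111110000000000000000
Mask: 255.255.0.0


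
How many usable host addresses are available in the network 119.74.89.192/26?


Host bits = 32 - 26 = 6
Total addresses = 2^6 = 64
Usable = total - 2 (network and broadcast)
Usable hosts: 62


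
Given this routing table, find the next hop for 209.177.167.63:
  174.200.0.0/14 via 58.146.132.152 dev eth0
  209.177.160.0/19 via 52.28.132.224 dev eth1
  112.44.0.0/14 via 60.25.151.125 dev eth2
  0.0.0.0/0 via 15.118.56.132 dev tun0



Longest prefix match for 209.177.167.63:
  /14 174.200.0.0: no
  /19 209.177.160.0: MATCH
  /14 112.44.0.0: no
  /0 0.0.0.0: MATCH
Selected: next-hop 52.28.132.224 via eth1 (matched /19)


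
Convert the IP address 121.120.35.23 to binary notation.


121 = 01111001
120 = 01111000
35 = 00100011
23 = 00010111
Binary: 01111001.01111000.00100011.00010111


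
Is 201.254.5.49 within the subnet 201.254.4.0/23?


Subnet network: 201.254.4.0
Test IP AND mask: 201.254.4.0
Yes, 201.254.5.49 is in 201.254.4.0/23


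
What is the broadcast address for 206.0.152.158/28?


Network: 206.0.152.144/28
Host bits = 4
Set all host bits to 1:
Broadcast: 206.0.152.159


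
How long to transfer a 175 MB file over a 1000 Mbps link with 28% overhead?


Effective throughput = 1000 * (1 - 28/100) = 720 Mbps
File size in Mb = 175 * 8 = 1400 Mb
Time = 1400 / 720
Time = 1.9444 seconds


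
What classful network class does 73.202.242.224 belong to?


First octet: 73
Binary: 01001001
0xxxxxxx -> Class A (1-126)
Class A, default mask 255.0.0.0 (/8)


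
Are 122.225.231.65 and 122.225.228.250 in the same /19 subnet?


Mask: 255.255.224.0
122.225.231.65 AND mask = 122.225.224.0
122.225.228.250 AND mask = 122.225.224.0
Yes, same subnet (122.225.224.0)


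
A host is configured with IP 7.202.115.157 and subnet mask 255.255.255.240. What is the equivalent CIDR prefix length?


Binary: 11111111.11111111.11111111.11110000
Count leading 1s
Prefix: /28


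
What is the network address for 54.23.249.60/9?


IP:   00110110.00010111.11111001.00111100
Mask: 11111111.10000000.00000000.00000000
AND operation:
Net:  00110110.00000000.00000000.00000000
Network: 54.0.0.0/9


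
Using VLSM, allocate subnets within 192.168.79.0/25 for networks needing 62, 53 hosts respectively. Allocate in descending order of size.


62 hosts -> /26 (62 usable): 192.168.79.0/26
53 hosts -> /26 (62 usable): 192.168.79.64/26
Allocation: 192.168.79.0/26 (62 hosts, 62 usable); 192.168.79.64/26 (53 hosts, 62 usable)


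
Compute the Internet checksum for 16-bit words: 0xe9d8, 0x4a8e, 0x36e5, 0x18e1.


Sum all words (with carry folding):
+ 0xe9d8 = 0xe9d8
+ 0x4a8e = 0x3467
+ 0x36e5 = 0x6b4c
+ 0x18e1 = 0x842d
One's complement: ~0x842d
Checksum = 0x7bd2


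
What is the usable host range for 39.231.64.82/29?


Network: 39.231.64.80
Broadcast: 39.231.64.87
First usable = network + 1
Last usable = broadcast - 1
Range: 39.231.64.81 to 39.231.64.86


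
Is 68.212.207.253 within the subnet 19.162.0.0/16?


Subnet network: 19.162.0.0
Test IP AND mask: 68.212.0.0
No, 68.212.207.253 is not in 19.162.0.0/16


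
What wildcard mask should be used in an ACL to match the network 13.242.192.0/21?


Subnet mask: 255.255.248.0
Wildcard = 255.255.255.255 - subnet mask
255 - 255 = 0
255 - 255 = 0
255 - 248 = 7
255 - 0 = 255
Wildcard: 0.0.7.255


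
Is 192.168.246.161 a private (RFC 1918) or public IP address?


RFC 1918 private ranges:
  10.0.0.0/8 (10.0.0.0 - 10.255.255.255)
  172.16.0.0/12 (172.16.0.0 - 172.31.255.255)
  192.168.0.0/16 (192.168.0.0 - 192.168.255.255)
Private (in 192.168.0.0/16)


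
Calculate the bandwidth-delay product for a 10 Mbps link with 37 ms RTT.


BDP = bandwidth * RTT
= 10 Mbps * 37 ms
= 10 * 1e6 * 37 / 1000 bits
= 370000 bits
= 46250 bytes
= 45.166 KB
BDP = 370000 bits (46250 bytes)


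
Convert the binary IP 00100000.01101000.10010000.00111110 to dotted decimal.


00100000 = 32
01101000 = 104
10010000 = 144
00111110 = 62
IP: 32.104.144.62


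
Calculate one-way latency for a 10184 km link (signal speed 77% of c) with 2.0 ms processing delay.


Speed = 0.77 * 3e5 km/s = 231000 km/s
Propagation delay = 10184 / 231000 = 0.0441 s = 44.0866 ms
Processing delay = 2.0 ms
Total one-way latency = 46.0866 ms


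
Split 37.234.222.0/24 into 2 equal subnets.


New prefix = 24 + 1 = 25
Each subnet has 128 addresses
  37.234.222.0/25
  37.234.222.128/25
Subnets: 37.234.222.0/25, 37.234.222.128/25


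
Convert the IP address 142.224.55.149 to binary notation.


142 = 10001110
224 = 11100000
55 = 00110111
149 = 10010101
Binary: 10001110.11100000.00110111.10010101


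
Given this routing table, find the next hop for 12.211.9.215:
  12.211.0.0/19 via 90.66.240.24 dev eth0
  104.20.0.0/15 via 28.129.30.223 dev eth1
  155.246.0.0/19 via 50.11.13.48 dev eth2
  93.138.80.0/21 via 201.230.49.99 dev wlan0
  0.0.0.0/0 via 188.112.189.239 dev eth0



Longest prefix match for 12.211.9.215:
  /19 12.211.0.0: MATCH
  /15 104.20.0.0: no
  /19 155.246.0.0: no
  /21 93.138.80.0: no
  /0 0.0.0.0: MATCH
Selected: next-hop 90.66.240.24 via eth0 (matched /19)


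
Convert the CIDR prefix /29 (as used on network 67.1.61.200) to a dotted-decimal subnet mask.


/29 means 29 network bits, 3 host bits
Binary: 11111111111111111111111111111000
Mask: 255.255.255.248


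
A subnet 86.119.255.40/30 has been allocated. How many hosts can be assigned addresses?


Host bits = 32 - 30 = 2
Total addresses = 2^2 = 4
Usable = total - 2 (network and broadcast)
Usable hosts: 2


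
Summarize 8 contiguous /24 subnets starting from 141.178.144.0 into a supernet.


Original prefix: /24
Number of subnets: 8 = 2^3
New prefix = 24 - 3 = 21
Supernet: 141.178.144.0/21


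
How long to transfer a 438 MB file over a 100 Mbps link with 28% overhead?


Effective throughput = 100 * (1 - 28/100) = 72 Mbps
File size in Mb = 438 * 8 = 3504 Mb
Time = 3504 / 72
Time = 48.6667 seconds


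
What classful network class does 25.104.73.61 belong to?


First octet: 25
Binary: 00011001
0xxxxxxx -> Class A (1-126)
Class A, default mask 255.0.0.0 (/8)


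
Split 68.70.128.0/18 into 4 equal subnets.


New prefix = 18 + 2 = 20
Each subnet has 4096 addresses
  68.70.128.0/20
  68.70.144.0/20
  68.70.160.0/20
  68.70.176.0/20
Subnets: 68.70.128.0/20, 68.70.144.0/20, 68.70.160.0/20, 68.70.176.0/20


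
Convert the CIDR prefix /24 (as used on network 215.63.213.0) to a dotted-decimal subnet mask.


/24 means 24 network bits, 8 host bits
Binary: 11111111111111111111111100000000
Mask: 255.255.255.0


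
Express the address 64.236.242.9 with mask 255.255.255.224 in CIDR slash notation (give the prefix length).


Binary: 11111111.11111111.11111111.11100000
Count leading 1s
Prefix: /27


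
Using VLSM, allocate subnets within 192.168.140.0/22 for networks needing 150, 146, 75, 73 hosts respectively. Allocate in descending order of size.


150 hosts -> /24 (254 usable): 192.168.140.0/24
146 hosts -> /24 (254 usable): 192.168.141.0/24
75 hosts -> /25 (126 usable): 192.168.142.0/25
73 hosts -> /25 (126 usable): 192.168.142.128/25
Allocation: 192.168.140.0/24 (150 hosts, 254 usable); 192.168.141.0/24 (146 hosts, 254 usable); 192.168.142.0/25 (75 hosts, 126 usable); 192.168.142.128/25 (73 hosts, 126 usable)


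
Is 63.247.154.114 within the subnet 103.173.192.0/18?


Subnet network: 103.173.192.0
Test IP AND mask: 63.247.128.0
No, 63.247.154.114 is not in 103.173.192.0/18


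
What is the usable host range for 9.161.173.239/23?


Network: 9.161.172.0
Broadcast: 9.161.173.255
First usable = network + 1
Last usable = broadcast - 1
Range: 9.161.172.1 to 9.161.173.254


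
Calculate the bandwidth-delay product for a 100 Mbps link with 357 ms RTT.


BDP = bandwidth * RTT
= 100 Mbps * 357 ms
= 100 * 1e6 * 357 / 1000 bits
= 35700000 bits
= 4462500 bytes
= 4357.9102 KB
BDP = 35700000 bits (4462500 bytes)


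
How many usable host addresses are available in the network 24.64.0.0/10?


Host bits = 32 - 10 = 22
Total addresses = 2^22 = 4194304
Usable = total - 2 (network and broadcast)
Usable hosts: 4194302


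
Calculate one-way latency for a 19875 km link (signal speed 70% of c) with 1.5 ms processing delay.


Speed = 0.7 * 3e5 km/s = 210000 km/s
Propagation delay = 19875 / 210000 = 0.0946 s = 94.6429 ms
Processing delay = 1.5 ms
Total one-way latency = 96.1429 ms


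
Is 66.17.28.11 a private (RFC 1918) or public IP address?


RFC 1918 private ranges:
  10.0.0.0/8 (10.0.0.0 - 10.255.255.255)
  172.16.0.0/12 (172.16.0.0 - 172.31.255.255)
  192.168.0.0/16 (192.168.0.0 - 192.168.255.255)
Public (not in any RFC 1918 range)


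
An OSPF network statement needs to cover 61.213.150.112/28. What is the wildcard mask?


Subnet mask: 255.255.255.240
Wildcard = 255.255.255.255 - subnet mask
255 - 255 = 0
255 - 255 = 0
255 - 255 = 0
255 - 240 = 15
Wildcard: 0.0.0.15


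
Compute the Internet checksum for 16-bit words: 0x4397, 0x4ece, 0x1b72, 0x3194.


Sum all words (with carry folding):
+ 0x4397 = 0x4397
+ 0x4ece = 0x9265
+ 0x1b72 = 0xadd7
+ 0x3194 = 0xdf6b
One's complement: ~0xdf6b
Checksum = 0x2094


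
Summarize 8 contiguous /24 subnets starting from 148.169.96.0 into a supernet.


Original prefix: /24
Number of subnets: 8 = 2^3
New prefix = 24 - 3 = 21
Supernet: 148.169.96.0/21


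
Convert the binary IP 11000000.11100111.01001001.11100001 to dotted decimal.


11000000 = 192
11100111 = 231
01001001 = 73
11100001 = 225
IP: 192.231.73.225


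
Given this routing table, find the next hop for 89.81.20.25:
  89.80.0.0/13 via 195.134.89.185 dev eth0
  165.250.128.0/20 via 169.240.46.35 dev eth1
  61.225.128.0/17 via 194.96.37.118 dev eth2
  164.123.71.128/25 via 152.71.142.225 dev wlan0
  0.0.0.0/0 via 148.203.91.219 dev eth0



Longest prefix match for 89.81.20.25:
  /13 89.80.0.0: MATCH
  /20 165.250.128.0: no
  /17 61.225.128.0: no
  /25 164.123.71.128: no
  /0 0.0.0.0: MATCH
Selected: next-hop 195.134.89.185 via eth0 (matched /13)


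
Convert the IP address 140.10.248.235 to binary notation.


140 = 10001100
10 = 00001010
248 = 11111000
235 = 11101011
Binary: 10001100.00001010.11111000.11101011


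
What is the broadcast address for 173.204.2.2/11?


Network: 173.192.0.0/11
Host bits = 21
Set all host bits to 1:
Broadcast: 173.223.255.255


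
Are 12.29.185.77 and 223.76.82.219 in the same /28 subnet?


Mask: 255.255.255.240
12.29.185.77 AND mask = 12.29.185.64
223.76.82.219 AND mask = 223.76.82.208
No, different subnets (12.29.185.64 vs 223.76.82.208)


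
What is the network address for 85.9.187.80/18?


IP:   01010101.00001001.10111011.01010000
Mask: 11111111.11111111.11000000.00000000
AND operation:
Net:  01010101.00001001.10000000.00000000
Network: 85.9.128.0/18


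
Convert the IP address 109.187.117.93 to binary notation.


109 = 01101101
187 = 10111011
117 = 01110101
93 = 01011101
Binary: 01101101.10111011.01110101.01011101


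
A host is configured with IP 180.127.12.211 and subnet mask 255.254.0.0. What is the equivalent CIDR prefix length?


Binary: 11111111.11111110.00000000.00000000
Count leading 1s
Prefix: /15


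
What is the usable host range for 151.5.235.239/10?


Network: 151.0.0.0
Broadcast: 151.63.255.255
First usable = network + 1
Last usable = broadcast - 1
Range: 151.0.0.1 to 151.63.255.254


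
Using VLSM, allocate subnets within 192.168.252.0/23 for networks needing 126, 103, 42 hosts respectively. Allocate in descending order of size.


126 hosts -> /25 (126 usable): 192.168.252.0/25
103 hosts -> /25 (126 usable): 192.168.252.128/25
42 hosts -> /26 (62 usable): 192.168.253.0/26
Allocation: 192.168.252.0/25 (126 hosts, 126 usable); 192.168.252.128/25 (103 hosts, 126 usable); 192.168.253.0/26 (42 hosts, 62 usable)


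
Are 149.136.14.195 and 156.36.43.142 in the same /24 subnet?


Mask: 255.255.255.0
149.136.14.195 AND mask = 149.136.14.0
156.36.43.142 AND mask = 156.36.43.0
No, different subnets (149.136.14.0 vs 156.36.43.0)


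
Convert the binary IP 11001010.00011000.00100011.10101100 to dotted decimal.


11001010 = 202
00011000 = 24
00100011 = 35
10101100 = 172
IP: 202.24.35.172


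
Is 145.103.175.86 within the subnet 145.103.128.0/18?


Subnet network: 145.103.128.0
Test IP AND mask: 145.103.128.0
Yes, 145.103.175.86 is in 145.103.128.0/18


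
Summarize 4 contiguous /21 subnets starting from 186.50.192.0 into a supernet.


Original prefix: /21
Number of subnets: 4 = 2^2
New prefix = 21 - 2 = 19
Supernet: 186.50.192.0/19


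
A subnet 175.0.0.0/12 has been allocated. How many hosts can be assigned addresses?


Host bits = 32 - 12 = 20
Total addresses = 2^20 = 1048576
Usable = total - 2 (network and broadcast)
Usable hosts: 1048574


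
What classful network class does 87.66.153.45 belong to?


First octet: 87
Binary: 01010111
0xxxxxxx -> Class A (1-126)
Class A, default mask 255.0.0.0 (/8)


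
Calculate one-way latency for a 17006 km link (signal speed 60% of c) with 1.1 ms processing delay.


Speed = 0.6 * 3e5 km/s = 180000 km/s
Propagation delay = 17006 / 180000 = 0.0945 s = 94.4778 ms
Processing delay = 1.1 ms
Total one-way latency = 95.5778 ms


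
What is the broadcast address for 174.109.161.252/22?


Network: 174.109.160.0/22
Host bits = 10
Set all host bits to 1:
Broadcast: 174.109.163.255


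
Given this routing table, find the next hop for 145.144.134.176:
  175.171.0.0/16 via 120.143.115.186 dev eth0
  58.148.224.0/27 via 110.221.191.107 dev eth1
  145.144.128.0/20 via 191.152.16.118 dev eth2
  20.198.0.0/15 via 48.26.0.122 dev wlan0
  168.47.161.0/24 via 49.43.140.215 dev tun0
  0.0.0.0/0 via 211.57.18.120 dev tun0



Longest prefix match for 145.144.134.176:
  /16 175.171.0.0: no
  /27 58.148.224.0: no
  /20 145.144.128.0: MATCH
  /15 20.198.0.0: no
  /24 168.47.161.0: no
  /0 0.0.0.0: MATCH
Selected: next-hop 191.152.16.118 via eth2 (matched /20)


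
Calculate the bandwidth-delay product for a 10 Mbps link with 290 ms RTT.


BDP = bandwidth * RTT
= 10 Mbps * 290 ms
= 10 * 1e6 * 290 / 1000 bits
= 2900000 bits
= 362500 bytes
= 354.0039 KB
BDP = 2900000 bits (362500 bytes)


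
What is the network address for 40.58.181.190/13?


IP:   00101000.00111010.10110101.10111110
Mask: 11111111.11111000.00000000.00000000
AND operation:
Net:  00101000.00111000.00000000.00000000
Network: 40.56.0.0/13


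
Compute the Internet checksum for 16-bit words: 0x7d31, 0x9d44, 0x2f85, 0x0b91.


Sum all words (with carry folding):
+ 0x7d31 = 0x7d31
+ 0x9d44 = 0x1a76
+ 0x2f85 = 0x49fb
+ 0x0b91 = 0x558c
One's complement: ~0x558c
Checksum = 0xaa73


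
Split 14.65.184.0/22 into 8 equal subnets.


New prefix = 22 + 3 = 25
Each subnet has 128 addresses
  14.65.184.0/25
  14.65.184.128/25
  14.65.185.0/25
  14.65.185.128/25
  14.65.186.0/25
  14.65.186.128/25
  14.65.187.0/25
  14.65.187.128/25
Subnets: 14.65.184.0/25, 14.65.184.128/25, 14.65.185.0/25, 14.65.185.128/25, 14.65.186.0/25, 14.65.186.128/25, 14.65.187.0/25, 14.65.187.128/25


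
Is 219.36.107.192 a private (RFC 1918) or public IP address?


RFC 1918 private ranges:
  10.0.0.0/8 (10.0.0.0 - 10.255.255.255)
  172.16.0.0/12 (172.16.0.0 - 172.31.255.255)
  192.168.0.0/16 (192.168.0.0 - 192.168.255.255)
Public (not in any RFC 1918 range)


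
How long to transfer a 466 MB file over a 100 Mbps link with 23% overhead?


Effective throughput = 100 * (1 - 23/100) = 77 Mbps
File size in Mb = 466 * 8 = 3728 Mb
Time = 3728 / 77
Time = 48.4156 seconds


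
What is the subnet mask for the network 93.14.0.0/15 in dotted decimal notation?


/15 means 15 network bits, 17 host bits
Binary: 11111111111111100000000000000000
Mask: 255.254.0.0


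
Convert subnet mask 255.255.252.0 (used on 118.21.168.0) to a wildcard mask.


Subnet mask: 255.255.252.0
Wildcard = 255.255.255.255 - subnet mask
255 - 255 = 0
255 - 255 = 0
255 - 252 = 3
255 - 0 = 255
Wildcard: 0.0.3.255


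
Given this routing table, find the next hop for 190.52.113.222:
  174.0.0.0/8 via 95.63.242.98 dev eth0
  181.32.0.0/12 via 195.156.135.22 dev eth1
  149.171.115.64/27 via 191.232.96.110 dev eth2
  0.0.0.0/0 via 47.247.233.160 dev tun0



Longest prefix match for 190.52.113.222:
  /8 174.0.0.0: no
  /12 181.32.0.0: no
  /27 149.171.115.64: no
  /0 0.0.0.0: MATCH
Selected: next-hop 47.247.233.160 via tun0 (matched /0)


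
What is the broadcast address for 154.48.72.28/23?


Network: 154.48.72.0/23
Host bits = 9
Set all host bits to 1:
Broadcast: 154.48.73.255


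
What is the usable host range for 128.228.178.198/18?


Network: 128.228.128.0
Broadcast: 128.228.191.255
First usable = network + 1
Last usable = broadcast - 1
Range: 128.228.128.1 to 128.228.191.254


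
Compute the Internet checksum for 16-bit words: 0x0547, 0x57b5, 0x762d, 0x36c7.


Sum all words (with carry folding):
+ 0x0547 = 0x0547
+ 0x57b5 = 0x5cfc
+ 0x762d = 0xd329
+ 0x36c7 = 0x09f1
One's complement: ~0x09f1
Checksum = 0xf60e


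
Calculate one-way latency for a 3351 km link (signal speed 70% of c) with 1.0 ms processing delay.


Speed = 0.7 * 3e5 km/s = 210000 km/s
Propagation delay = 3351 / 210000 = 0.016 s = 15.9571 ms
Processing delay = 1.0 ms
Total one-way latency = 16.9571 ms


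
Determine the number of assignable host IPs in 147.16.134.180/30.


Host bits = 32 - 30 = 2
Total addresses = 2^2 = 4
Usable = total - 2 (network and broadcast)
Usable hosts: 2


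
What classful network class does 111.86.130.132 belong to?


First octet: 111
Binary: 01101111
0xxxxxxx -> Class A (1-126)
Class A, default mask 255.0.0.0 (/8)


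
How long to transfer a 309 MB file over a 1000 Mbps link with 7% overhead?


Effective throughput = 1000 * (1 - 7/100) = 930.0 Mbps
File size in Mb = 309 * 8 = 2472 Mb
Time = 2472 / 930.0
Time = 2.6581 seconds


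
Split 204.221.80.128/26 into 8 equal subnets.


New prefix = 26 + 3 = 29
Each subnet has 8 addresses
  204.221.80.128/29
  204.221.80.136/29
  204.221.80.144/29
  204.221.80.152/29
  204.221.80.160/29
  204.221.80.168/29
  204.221.80.176/29
  204.221.80.184/29
Subnets: 204.221.80.128/29, 204.221.80.136/29, 204.221.80.144/29, 204.221.80.152/29, 204.221.80.160/29, 204.221.80.168/29, 204.221.80.176/29, 204.221.80.184/29


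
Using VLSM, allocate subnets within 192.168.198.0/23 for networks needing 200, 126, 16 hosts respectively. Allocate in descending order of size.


200 hosts -> /24 (254 usable): 192.168.198.0/24
126 hosts -> /25 (126 usable): 192.168.199.0/25
16 hosts -> /27 (30 usable): 192.168.199.128/27
Allocation: 192.168.198.0/24 (200 hosts, 254 usable); 192.168.199.0/25 (126 hosts, 126 usable); 192.168.199.128/27 (16 hosts, 30 usable)


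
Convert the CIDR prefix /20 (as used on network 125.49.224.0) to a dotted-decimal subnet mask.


/20 means 20 network bits, 12 host bits
Binary: 11111111111111111111000000000000
Mask: 255.255.240.0


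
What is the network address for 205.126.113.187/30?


IP:   11001101.01111110.01110001.10111011
Mask: 11111111.11111111.11111111.11111100
AND operation:
Net:  11001101.01111110.01110001.10111000
Network: 205.126.113.184/30


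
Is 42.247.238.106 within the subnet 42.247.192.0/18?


Subnet network: 42.247.192.0
Test IP AND mask: 42.247.192.0
Yes, 42.247.238.106 is in 42.247.192.0/18


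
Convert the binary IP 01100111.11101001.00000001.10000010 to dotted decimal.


01100111 = 103
11101001 = 233
00000001 = 1
10000010 = 130
IP: 103.233.1.130


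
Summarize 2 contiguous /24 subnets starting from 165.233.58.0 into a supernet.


Original prefix: /24
Number of subnets: 2 = 2^1
New prefix = 24 - 1 = 23
Supernet: 165.233.58.0/23


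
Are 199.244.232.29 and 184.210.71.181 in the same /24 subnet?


Mask: 255.255.255.0
199.244.232.29 AND mask = 199.244.232.0
184.210.71.181 AND mask = 184.210.71.0
No, different subnets (199.244.232.0 vs 184.210.71.0)


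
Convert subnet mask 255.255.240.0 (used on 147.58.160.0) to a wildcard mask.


Subnet mask: 255.255.240.0
Wildcard = 255.255.255.255 - subnet mask
255 - 255 = 0
255 - 255 = 0
255 - 240 = 15
255 - 0 = 255
Wildcard: 0.0.15.255


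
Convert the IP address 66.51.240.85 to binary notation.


66 = 01000010
51 = 00110011
240 = 11110000
85 = 01010101
Binary: 01000010.00110011.11110000.01010101


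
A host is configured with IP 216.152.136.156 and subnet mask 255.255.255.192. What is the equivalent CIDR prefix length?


Binary: 11111111.11111111.11111111.11000000
Count leading 1s
Prefix: /26


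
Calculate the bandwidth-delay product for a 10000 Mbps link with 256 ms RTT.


BDP = bandwidth * RTT
= 10000 Mbps * 256 ms
= 10000 * 1e6 * 256 / 1000 bits
= 2560000000 bits
= 320000000 bytes
= 312500 KB
BDP = 2560000000 bits (320000000 bytes)


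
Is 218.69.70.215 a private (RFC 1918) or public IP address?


RFC 1918 private ranges:
  10.0.0.0/8 (10.0.0.0 - 10.255.255.255)
  172.16.0.0/12 (172.16.0.0 - 172.31.255.255)
  192.168.0.0/16 (192.168.0.0 - 192.168.255.255)
Public (not in any RFC 1918 range)


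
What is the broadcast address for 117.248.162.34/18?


Network: 117.248.128.0/18
Host bits = 14
Set all host bits to 1:
Broadcast: 117.248.191.255


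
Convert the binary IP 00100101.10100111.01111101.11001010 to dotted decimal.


00100101 = 37
10100111 = 167
01111101 = 125
11001010 = 202
IP: 37.167.125.202


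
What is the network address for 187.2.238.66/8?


IP:   10111011.00000010.11101110.01000010
Mask: 11111111.00000000.00000000.00000000
AND operation:
Net:  10111011.00000000.00000000.00000000
Network: 187.0.0.0/8


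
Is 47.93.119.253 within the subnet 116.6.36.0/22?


Subnet network: 116.6.36.0
Test IP AND mask: 47.93.116.0
No, 47.93.119.253 is not in 116.6.36.0/22


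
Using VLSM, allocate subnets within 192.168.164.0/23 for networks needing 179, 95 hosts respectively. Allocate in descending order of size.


179 hosts -> /24 (254 usable): 192.168.164.0/24
95 hosts -> /25 (126 usable): 192.168.165.0/25
Allocation: 192.168.164.0/24 (179 hosts, 254 usable); 192.168.165.0/25 (95 hosts, 126 usable)


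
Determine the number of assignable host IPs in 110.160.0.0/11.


Host bits = 32 - 11 = 21
Total addresses = 2^21 = 2097152
Usable = total - 2 (network and broadcast)
Usable hosts: 2097150


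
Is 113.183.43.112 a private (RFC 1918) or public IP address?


RFC 1918 private ranges:
  10.0.0.0/8 (10.0.0.0 - 10.255.255.255)
  172.16.0.0/12 (172.16.0.0 - 172.31.255.255)
  192.168.0.0/16 (192.168.0.0 - 192.168.255.255)
Public (not in any RFC 1918 range)


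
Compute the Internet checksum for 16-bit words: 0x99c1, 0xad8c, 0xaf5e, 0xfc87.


Sum all words (with carry folding):
+ 0x99c1 = 0x99c1
+ 0xad8c = 0x474e
+ 0xaf5e = 0xf6ac
+ 0xfc87 = 0xf334
One's complement: ~0xf334
Checksum = 0x0ccb


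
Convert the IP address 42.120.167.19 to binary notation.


42 = 00101010
120 = 01111000
167 = 10100111
19 = 00010011
Binary: 00101010.01111000.10100111.00010011


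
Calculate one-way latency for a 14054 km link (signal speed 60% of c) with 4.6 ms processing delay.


Speed = 0.6 * 3e5 km/s = 180000 km/s
Propagation delay = 14054 / 180000 = 0.0781 s = 78.0778 ms
Processing delay = 4.6 ms
Total one-way latency = 82.6778 ms


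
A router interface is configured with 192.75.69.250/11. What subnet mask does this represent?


/11 means 11 network bits, 21 host bits
Binary: 11111111111000000000000000000000
Mask: 255.224.0.0


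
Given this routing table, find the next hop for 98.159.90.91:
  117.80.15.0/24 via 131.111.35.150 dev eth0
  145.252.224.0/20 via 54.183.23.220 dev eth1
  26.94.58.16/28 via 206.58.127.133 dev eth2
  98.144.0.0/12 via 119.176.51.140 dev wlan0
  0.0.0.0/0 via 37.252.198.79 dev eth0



Longest prefix match for 98.159.90.91:
  /24 117.80.15.0: no
  /20 145.252.224.0: no
  /28 26.94.58.16: no
  /12 98.144.0.0: MATCH
  /0 0.0.0.0: MATCH
Selected: next-hop 119.176.51.140 via wlan0 (matched /12)


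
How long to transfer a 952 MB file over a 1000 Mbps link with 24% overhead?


Effective throughput = 1000 * (1 - 24/100) = 760 Mbps
File size in Mb = 952 * 8 = 7616 Mb
Time = 7616 / 760
Time = 10.0211 seconds


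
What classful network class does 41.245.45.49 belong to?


First octet: 41
Binary: 00101001
0xxxxxxx -> Class A (1-126)
Class A, default mask 255.0.0.0 (/8)


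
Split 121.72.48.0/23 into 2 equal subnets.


New prefix = 23 + 1 = 24
Each subnet has 256 addresses
  121.72.48.0/24
  121.72.49.0/24
Subnets: 121.72.48.0/24, 121.72.49.0/24


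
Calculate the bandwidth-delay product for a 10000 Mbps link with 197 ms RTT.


BDP = bandwidth * RTT
= 10000 Mbps * 197 ms
= 10000 * 1e6 * 197 / 1000 bits
= 1970000000 bits
= 246250000 bytes
= 240478.5156 KB
BDP = 1970000000 bits (246250000 bytes)


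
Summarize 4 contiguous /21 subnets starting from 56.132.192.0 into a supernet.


Original prefix: /21
Number of subnets: 4 = 2^2
New prefix = 21 - 2 = 19
Supernet: 56.132.192.0/19


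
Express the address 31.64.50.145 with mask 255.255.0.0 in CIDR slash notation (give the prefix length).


Binary: 11111111.11111111.00000000.00000000
Count leading 1s
Prefix: /16


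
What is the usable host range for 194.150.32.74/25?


Network: 194.150.32.0
Broadcast: 194.150.32.127
First usable = network + 1
Last usable = broadcast - 1
Range: 194.150.32.1 to 194.150.32.126


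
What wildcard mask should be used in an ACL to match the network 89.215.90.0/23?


Subnet mask: 255.255.254.0
Wildcard = 255.255.255.255 - subnet mask
255 - 255 = 0
255 - 255 = 0
255 - 254 = 1
255 - 0 = 255
Wildcard: 0.0.1.255


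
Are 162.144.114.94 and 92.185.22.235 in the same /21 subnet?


Mask: 255.255.248.0
162.144.114.94 AND mask = 162.144.112.0
92.185.22.235 AND mask = 92.185.16.0
No, different subnets (162.144.112.0 vs 92.185.16.0)


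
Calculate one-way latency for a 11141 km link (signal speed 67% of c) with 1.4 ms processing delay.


Speed = 0.67 * 3e5 km/s = 201000 km/s
Propagation delay = 11141 / 201000 = 0.0554 s = 55.4279 ms
Processing delay = 1.4 ms
Total one-way latency = 56.8279 ms


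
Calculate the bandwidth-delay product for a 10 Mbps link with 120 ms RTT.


BDP = bandwidth * RTT
= 10 Mbps * 120 ms
= 10 * 1e6 * 120 / 1000 bits
= 1200000 bits
= 150000 bytes
= 146.4844 KB
BDP = 1200000 bits (150000 bytes)


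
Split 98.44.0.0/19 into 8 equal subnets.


New prefix = 19 + 3 = 22
Each subnet has 1024 addresses
  98.44.0.0/22
  98.44.4.0/22
  98.44.8.0/22
  98.44.12.0/22
  98.44.16.0/22
  98.44.20.0/22
  98.44.24.0/22
  98.44.28.0/22
Subnets: 98.44.0.0/22, 98.44.4.0/22, 98.44.8.0/22, 98.44.12.0/22, 98.44.16.0/22, 98.44.20.0/22, 98.44.24.0/22, 98.44.28.0/22


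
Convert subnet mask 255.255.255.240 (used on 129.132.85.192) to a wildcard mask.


Subnet mask: 255.255.255.240
Wildcard = 255.255.255.255 - subnet mask
255 - 255 = 0
255 - 255 = 0
255 - 255 = 0
255 - 240 = 15
Wildcard: 0.0.0.15


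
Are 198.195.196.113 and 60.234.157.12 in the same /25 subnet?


Mask: 255.255.255.128
198.195.196.113 AND mask = 198.195.196.0
60.234.157.12 AND mask = 60.234.157.0
No, different subnets (198.195.196.0 vs 60.234.157.0)


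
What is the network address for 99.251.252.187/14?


IP:   01100011.11111011.11111100.10111011
Mask: 11111111.11111100.00000000.00000000
AND operation:
Net:  01100011.11111000.00000000.00000000
Network: 99.248.0.0/14


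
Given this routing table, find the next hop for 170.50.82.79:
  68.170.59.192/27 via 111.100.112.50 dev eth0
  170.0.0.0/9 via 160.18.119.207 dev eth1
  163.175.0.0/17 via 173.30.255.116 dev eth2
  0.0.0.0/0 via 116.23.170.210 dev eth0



Longest prefix match for 170.50.82.79:
  /27 68.170.59.192: no
  /9 170.0.0.0: MATCH
  /17 163.175.0.0: no
  /0 0.0.0.0: MATCH
Selected: next-hop 160.18.119.207 via eth1 (matched /9)


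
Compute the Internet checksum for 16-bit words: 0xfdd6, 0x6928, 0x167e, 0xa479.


Sum all words (with carry folding):
+ 0xfdd6 = 0xfdd6
+ 0x6928 = 0x66ff
+ 0x167e = 0x7d7d
+ 0xa479 = 0x21f7
One's complement: ~0x21f7
Checksum = 0xde08
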